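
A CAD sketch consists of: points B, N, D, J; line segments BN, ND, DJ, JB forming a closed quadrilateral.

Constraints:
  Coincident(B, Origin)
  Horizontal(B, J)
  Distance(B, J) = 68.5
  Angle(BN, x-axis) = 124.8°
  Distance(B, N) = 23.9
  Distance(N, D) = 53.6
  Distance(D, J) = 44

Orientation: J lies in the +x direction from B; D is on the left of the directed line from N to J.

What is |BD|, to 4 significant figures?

50.15

Checks: |BJ| = 68.50 ✓; |BN| = 23.90 ✓; |ND| = 53.60 ✓; |DJ| = 44.00 ✓.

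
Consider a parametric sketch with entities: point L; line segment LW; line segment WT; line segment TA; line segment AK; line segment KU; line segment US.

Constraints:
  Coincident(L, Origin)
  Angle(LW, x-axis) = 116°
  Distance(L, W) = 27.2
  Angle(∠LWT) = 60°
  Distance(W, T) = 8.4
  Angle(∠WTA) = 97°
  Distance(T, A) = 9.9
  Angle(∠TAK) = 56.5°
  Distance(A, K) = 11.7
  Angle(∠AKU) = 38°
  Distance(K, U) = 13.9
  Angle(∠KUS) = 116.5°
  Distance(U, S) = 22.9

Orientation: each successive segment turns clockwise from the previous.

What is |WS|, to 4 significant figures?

33.41

L is at the origin; LW runs at 116.0° with length 27.2, so W = (-11.92, 24.45). ∠LWT = 60.0° gives WT at -4.000° from the x-axis; with |WT| = 8.4, T = (-3.544, 23.86). ∠WTA = 97.0° gives TA at -87.00° from the x-axis; with |TA| = 9.9, A = (-3.026, 13.97). ∠TAK = 56.5° gives AK at 149.5° from the x-axis; with |AK| = 11.7, K = (-13.11, 19.91). ∠AKU = 38.0° gives KU at 7.500° from the x-axis; with |KU| = 13.9, U = (0.6740, 21.73). ∠KUS = 116.5° gives US at -56.00° from the x-axis; with |US| = 22.9, S = (13.48, 2.742). Then |WS| = |S − W| = 33.41.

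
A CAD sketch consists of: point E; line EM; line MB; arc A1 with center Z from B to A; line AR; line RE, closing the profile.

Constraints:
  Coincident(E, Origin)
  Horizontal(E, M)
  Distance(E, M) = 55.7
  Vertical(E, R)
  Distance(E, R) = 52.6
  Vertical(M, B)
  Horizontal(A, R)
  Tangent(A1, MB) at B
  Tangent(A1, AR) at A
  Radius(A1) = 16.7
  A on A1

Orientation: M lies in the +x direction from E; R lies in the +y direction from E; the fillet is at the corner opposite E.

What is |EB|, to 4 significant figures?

66.27

The virtual corner opposite E is at (55.70, 52.60). Since A1 is tangent to MB there, ZB ⟂ MB and tangency of A1 to AR means the radius ZA is perpendicular to AR, with radius 16.7, so the center Z sits 16.7 in from both sides at Z = (39.00, 35.90). That places the tangent points at B = (55.70, 35.90) on MB and A = (39.00, 52.60) on AR. Then |EB| = |B − E| = 66.27.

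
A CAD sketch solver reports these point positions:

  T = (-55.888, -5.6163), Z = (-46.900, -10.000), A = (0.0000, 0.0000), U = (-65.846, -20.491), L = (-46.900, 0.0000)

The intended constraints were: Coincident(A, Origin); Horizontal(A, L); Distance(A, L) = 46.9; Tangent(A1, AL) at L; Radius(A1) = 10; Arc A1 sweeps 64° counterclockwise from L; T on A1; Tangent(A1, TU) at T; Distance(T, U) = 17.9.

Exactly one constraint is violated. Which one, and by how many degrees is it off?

Tangent(A1, TU) at T — off by 7.80°.

A = (0.00, 0.00) ✓; A.y = 0.00, L.y = 0.00 ✓; |AL| = 46.90 ✓; ∠(ZL, LA) = 90.00° ✓; |ZL| = 10.00 ✓; bearing(Z→T) − bearing(Z→L) = 64.00° ✓; |ZT| = 10.00 ✓; ∠(ZT, TU) = 97.80° ✗; |TU| = 17.90 ✓.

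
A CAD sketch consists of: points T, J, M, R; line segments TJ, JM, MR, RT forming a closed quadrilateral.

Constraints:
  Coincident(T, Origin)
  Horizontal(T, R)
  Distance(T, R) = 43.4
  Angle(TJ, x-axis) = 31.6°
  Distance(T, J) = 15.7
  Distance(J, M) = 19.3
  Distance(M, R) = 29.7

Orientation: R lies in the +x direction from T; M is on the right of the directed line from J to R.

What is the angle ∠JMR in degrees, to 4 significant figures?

75.59°

Checks: |JM| = 19.30 ✓; |MR| = 29.70 ✓.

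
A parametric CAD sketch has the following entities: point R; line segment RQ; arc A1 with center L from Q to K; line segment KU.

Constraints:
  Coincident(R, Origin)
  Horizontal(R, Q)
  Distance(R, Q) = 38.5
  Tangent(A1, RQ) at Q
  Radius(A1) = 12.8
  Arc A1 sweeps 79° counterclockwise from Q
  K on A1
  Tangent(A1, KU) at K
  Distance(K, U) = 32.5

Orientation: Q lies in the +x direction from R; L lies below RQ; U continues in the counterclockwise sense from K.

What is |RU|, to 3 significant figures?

46.6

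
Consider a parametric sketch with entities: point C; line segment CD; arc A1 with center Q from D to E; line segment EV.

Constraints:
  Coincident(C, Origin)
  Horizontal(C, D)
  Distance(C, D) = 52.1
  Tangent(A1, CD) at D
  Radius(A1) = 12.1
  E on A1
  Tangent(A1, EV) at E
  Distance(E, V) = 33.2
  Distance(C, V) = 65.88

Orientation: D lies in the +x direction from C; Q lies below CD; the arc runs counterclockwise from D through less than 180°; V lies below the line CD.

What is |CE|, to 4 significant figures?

42.67

Checks: |QE| = 12.10 ✓; ∠(QE, EV) = 90.00° ✓; |EV| = 33.20 ✓; |CV| = 65.88 ✓.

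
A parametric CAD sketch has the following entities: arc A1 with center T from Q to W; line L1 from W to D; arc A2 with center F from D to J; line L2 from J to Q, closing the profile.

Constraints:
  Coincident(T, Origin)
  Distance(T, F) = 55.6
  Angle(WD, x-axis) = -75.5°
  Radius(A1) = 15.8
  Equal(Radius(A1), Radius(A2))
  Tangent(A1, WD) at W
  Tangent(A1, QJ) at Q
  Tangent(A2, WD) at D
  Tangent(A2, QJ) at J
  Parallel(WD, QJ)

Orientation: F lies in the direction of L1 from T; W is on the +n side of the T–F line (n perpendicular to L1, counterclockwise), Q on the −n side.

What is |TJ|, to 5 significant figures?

57.801

The slot axis is L1's direction at -75.5°, so u = (cos -75.5°, sin -75.5°) = (0.25038, -0.96815) and n = (−sin -75.5°, cos -75.5°) = (0.96815, 0.25038). T is at the origin and F lies 55.6 along u from T, so F = 55.6·u = (13.921, -53.829). Tangency of A1 to both parallel lines with radius 15.8 puts W and Q at T ± 15.8·n: W = (15.297, 3.9560), Q = (-15.297, -3.9560). Equal radii place D and J the same way about F: D = F + 15.8·n = (29.218, -49.873), J = F − 15.8·n = (-1.3756, -57.785). Then |TJ| = |J − T| = 57.801.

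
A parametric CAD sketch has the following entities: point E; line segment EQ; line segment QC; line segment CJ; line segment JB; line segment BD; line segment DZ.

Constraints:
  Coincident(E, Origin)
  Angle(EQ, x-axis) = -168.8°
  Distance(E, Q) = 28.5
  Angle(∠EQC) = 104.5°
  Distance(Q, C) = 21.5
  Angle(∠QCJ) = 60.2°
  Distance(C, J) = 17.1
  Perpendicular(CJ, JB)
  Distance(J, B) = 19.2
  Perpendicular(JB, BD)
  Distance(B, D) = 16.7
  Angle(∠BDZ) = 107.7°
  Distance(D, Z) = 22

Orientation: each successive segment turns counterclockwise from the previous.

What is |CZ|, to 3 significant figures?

6.53

JB ⟂ BD, so BD runs at -154°; with |BD| = 16.7, D = (-37.4, -9.64). ∠BDZ = 107.7° gives DZ at -81.2° from the x-axis; with |DZ| = 22.0, Z = (-34.0, -31.4). Then |CZ| = |Z − C| = 6.53.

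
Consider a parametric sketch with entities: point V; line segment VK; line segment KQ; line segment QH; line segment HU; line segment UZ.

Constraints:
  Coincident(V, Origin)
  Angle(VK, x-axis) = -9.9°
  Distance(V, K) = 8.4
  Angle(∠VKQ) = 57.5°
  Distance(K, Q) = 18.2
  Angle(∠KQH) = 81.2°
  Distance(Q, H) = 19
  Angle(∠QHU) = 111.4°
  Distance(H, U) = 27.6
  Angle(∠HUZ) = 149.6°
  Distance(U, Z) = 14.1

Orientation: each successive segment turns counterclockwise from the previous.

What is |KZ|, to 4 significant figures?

32.37

V is at the origin; VK runs at -9.9° with length 8.4, so K = (8.275, -1.444). ∠VKQ = 57.5° gives KQ at 112.6° from the x-axis; with |KQ| = 18.2, Q = (1.281, 15.36). ∠KQH = 81.2° gives QH at -148.6° from the x-axis; with |QH| = 19.0, H = (-14.94, 5.459). ∠QHU = 111.4° gives HU at -80.00° from the x-axis; with |HU| = 27.6, U = (-10.14, -21.72). ∠HUZ = 149.6° gives UZ at -49.60° from the x-axis; with |UZ| = 14.1, Z = (-1.006, -32.46). Then |KZ| = |Z − K| = 32.37.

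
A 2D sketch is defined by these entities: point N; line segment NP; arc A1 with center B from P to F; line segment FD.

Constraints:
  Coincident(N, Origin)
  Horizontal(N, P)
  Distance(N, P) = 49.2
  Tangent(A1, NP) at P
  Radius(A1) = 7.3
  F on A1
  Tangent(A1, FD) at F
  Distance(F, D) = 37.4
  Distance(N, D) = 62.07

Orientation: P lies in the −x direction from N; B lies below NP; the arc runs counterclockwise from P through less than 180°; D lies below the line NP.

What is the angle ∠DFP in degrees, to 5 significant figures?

124.70°

N is at the origin; N and P share the same y with |NP| = 49.2 and P on the −x side, so P = (-49.200, 0.0000). Since A1 is tangent to NP there, BP ⟂ NP, so B = P + (0, -7.3) = (-49.200, -7.3000). Since BF ⟂ FD (tangency), |BD| = √(7.3² + 37.4²) = 38.106 regardless of where F sits on A1. So D lies on both circle(N, 62.07) and circle(B, 38.106); the below-NP intersection is D = (-42.880, -44.878). F is the foot of the tangent from D: F = (-56.034, -9.8675).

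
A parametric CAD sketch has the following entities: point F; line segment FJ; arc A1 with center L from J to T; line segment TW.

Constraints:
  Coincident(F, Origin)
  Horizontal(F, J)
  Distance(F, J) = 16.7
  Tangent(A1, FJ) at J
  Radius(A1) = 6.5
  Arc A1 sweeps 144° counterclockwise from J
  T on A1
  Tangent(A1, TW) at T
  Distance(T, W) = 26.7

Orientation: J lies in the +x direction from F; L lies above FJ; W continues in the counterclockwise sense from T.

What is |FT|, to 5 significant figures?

23.651

F is at the origin; F and J share the same y with |FJ| = 16.7 and J on the +x side, so J = (16.700, 0.0000). Since A1 is tangent to FJ there, LJ ⟂ FJ, so L = J + (0, 6.5) = (16.700, 6.5000). On A1, J sits at bearing -90° from L; a 144° counterclockwise sweep puts T at bearing 54°, so T = L + 6.5·(cos 54°, sin 54°) = (20.521, 11.759). Then |FT| = |T − F| = 23.651.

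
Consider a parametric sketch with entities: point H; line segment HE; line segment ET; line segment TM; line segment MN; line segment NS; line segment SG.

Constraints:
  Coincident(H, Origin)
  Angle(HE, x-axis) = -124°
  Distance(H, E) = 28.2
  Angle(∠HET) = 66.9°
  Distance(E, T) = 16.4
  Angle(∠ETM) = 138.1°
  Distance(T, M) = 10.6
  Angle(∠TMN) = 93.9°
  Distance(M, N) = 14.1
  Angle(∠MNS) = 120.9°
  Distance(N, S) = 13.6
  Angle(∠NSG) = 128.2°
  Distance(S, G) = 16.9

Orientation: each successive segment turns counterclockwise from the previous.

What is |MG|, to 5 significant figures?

31.314

H is at the origin; HE runs at -124.0° with length 28.2, so E = (-15.769, -23.379). ∠HET = 66.9° gives ET at -10.900° from the x-axis; with |ET| = 16.4, T = (0.33488, -26.480). ∠ETM = 138.1° gives TM at 31.000° from the x-axis; with |TM| = 10.6, M = (9.4209, -21.021). ∠TMN = 93.9° gives MN at 117.10° from the x-axis; with |MN| = 14.1, N = (2.9977, -8.4686). ∠MNS = 120.9° gives NS at 176.20° from the x-axis; with |NS| = 13.6, S = (-10.572, -7.5673). ∠NSG = 128.2° gives SG at -132.00° from the x-axis; with |SG| = 16.9, G = (-21.881, -20.126). Then |MG| = |G − M| = 31.314.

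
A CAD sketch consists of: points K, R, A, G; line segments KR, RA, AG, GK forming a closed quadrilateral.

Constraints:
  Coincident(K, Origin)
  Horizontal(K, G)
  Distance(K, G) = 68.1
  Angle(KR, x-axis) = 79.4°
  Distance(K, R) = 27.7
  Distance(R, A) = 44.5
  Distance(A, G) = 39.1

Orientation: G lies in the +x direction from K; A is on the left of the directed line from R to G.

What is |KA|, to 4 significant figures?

59.77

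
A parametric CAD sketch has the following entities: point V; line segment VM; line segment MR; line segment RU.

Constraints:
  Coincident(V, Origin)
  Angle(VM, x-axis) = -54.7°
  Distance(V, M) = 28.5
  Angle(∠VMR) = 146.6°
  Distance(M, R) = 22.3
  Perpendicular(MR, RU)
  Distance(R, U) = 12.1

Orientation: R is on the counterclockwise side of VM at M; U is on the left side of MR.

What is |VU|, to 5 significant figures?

46.233

V is at the origin; VM runs at -54.7° with length 28.5, so M = 28.5·(cos -54.7°, sin -54.7°) = (16.469, -23.260). ∠VMR = 146.6°, so MR runs at -54.7° + (180° − 146.6°) = -21.300° from the x-axis; with |MR| = 22.3, R = M + 22.3·(cos -21.300°, sin -21.300°) = (37.246, -31.360). MR is perpendicular to RU; with |RU| = 12.1 on the left of MR, U = R + 12.1·(0.36325, 0.93169) = (41.641, -20.087). Then |VU| = |U − V| = 46.233.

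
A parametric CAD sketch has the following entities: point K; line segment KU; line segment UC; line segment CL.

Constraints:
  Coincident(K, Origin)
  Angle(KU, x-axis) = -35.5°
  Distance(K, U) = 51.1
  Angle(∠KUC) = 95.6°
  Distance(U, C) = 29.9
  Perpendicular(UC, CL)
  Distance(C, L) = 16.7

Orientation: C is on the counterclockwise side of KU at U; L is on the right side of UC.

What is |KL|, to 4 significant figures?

76.03

K is at the origin; KU runs at -35.5° with length 51.1, so U = 51.1·(cos -35.5°, sin -35.5°) = (41.60, -29.67). ∠KUC = 95.6°, so UC runs at -35.5° + (180° − 95.6°) = 48.90° from the x-axis; with |UC| = 29.9, C = U + 29.9·(cos 48.90°, sin 48.90°) = (61.26, -7.142). UC is perpendicular to CL; with |CL| = 16.7 on the right of UC, L = C + 16.7·(0.7536, -0.6574) = (73.84, -18.12). Then |KL| = |L − K| = 76.03.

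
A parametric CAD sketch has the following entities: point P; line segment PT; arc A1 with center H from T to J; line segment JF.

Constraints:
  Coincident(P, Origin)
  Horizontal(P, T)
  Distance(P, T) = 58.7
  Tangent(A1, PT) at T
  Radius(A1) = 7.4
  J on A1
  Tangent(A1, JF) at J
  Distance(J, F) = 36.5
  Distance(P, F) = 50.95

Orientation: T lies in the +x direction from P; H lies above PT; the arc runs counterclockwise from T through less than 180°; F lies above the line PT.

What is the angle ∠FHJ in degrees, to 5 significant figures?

78.539°

Checks: |HJ| = 7.400 ✓; ∠(HJ, JF) = 90.00° ✓; |JF| = 36.50 ✓; |PF| = 50.95 ✓.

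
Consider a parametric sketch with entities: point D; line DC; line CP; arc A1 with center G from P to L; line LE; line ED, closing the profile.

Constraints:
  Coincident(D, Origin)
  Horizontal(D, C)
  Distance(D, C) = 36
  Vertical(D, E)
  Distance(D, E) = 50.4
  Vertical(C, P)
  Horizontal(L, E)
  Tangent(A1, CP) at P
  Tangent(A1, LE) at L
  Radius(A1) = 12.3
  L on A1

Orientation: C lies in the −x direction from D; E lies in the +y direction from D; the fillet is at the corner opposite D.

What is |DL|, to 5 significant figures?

55.694

D is at the origin; D and C share the same y with |DC| = 36.0 and C on the −x side, so C = (-36.000, 0.0000). D and E share the same x with |DE| = 50.4 and E on the +y side, so E = (0.0000, 50.400). The virtual corner opposite D is at (-36.000, 50.400). The tangent condition forces GP to be normal to CP and A1 meets LE tangentially, so GL is at right angles to LE, with radius 12.3, so the center G sits 12.3 in from both sides at G = (-23.700, 38.100). That places the tangent points at P = (-36.000, 38.100) on CP and L = (-23.700, 50.400) on LE. Then |DL| = |L − D| = 55.694.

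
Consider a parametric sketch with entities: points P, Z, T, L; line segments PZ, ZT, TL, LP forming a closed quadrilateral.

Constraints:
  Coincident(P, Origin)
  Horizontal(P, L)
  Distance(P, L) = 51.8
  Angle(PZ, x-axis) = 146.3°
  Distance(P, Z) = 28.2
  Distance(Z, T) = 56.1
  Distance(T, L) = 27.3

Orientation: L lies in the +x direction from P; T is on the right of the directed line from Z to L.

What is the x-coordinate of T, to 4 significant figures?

26.41

Checks: |ZT| = 56.10 ✓; |TL| = 27.30 ✓.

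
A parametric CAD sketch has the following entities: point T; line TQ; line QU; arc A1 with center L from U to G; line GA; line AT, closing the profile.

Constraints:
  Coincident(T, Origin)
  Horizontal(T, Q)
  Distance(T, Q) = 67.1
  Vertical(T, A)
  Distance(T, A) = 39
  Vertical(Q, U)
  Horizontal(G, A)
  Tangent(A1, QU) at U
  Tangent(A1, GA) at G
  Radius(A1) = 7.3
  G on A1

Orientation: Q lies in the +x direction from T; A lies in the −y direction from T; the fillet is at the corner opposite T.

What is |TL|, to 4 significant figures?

67.68

T is at the origin; T and Q share the same y with |TQ| = 67.1 and Q on the +x side, so Q = (67.10, 0.000). T and A share the same x with |TA| = 39.0 and A on the −y side, so A = (0.000, -39.00). The virtual corner opposite T is at (67.10, -39.00). Since A1 is tangent to QU there, LU ⟂ QU and the tangent condition forces LG to be normal to GA, with radius 7.3, so the center L sits 7.3 in from both sides at L = (59.80, -31.70). Then |TL| = |L − T| = 67.68.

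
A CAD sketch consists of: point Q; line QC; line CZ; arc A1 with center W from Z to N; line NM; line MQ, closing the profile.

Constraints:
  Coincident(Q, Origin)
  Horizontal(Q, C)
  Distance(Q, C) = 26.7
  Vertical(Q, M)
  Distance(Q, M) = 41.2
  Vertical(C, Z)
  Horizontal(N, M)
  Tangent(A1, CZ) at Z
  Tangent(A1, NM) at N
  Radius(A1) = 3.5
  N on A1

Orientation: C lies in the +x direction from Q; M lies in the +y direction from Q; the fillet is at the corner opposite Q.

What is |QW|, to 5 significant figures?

44.267

Q is at the origin; Q and C share the same y with |QC| = 26.7 and C on the +x side, so C = (26.700, 0.0000). Q and M share the same x with |QM| = 41.2 and M on the +y side, so M = (0.0000, 41.200). The virtual corner opposite Q is at (26.700, 41.200). Since A1 is tangent to CZ there, WZ ⟂ CZ and tangency of A1 to NM means the radius WN is perpendicular to NM, with radius 3.5, so the center W sits 3.5 in from both sides at W = (23.200, 37.700). Then |QW| = |W − Q| = 44.267.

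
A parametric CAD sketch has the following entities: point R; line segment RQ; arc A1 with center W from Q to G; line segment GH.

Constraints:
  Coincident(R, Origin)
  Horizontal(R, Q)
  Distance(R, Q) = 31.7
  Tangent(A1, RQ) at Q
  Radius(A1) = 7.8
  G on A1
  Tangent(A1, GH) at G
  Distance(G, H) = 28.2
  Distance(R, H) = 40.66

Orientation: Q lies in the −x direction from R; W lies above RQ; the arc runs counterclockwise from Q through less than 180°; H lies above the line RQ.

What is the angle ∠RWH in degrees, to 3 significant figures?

81.9°

Checks: R.y = 0.00, Q.y = 0.00 ✓; |WG| = 7.800 ✓; ∠(WG, GH) = 90.00° ✓; |GH| = 28.20 ✓; |RH| = 40.66 ✓.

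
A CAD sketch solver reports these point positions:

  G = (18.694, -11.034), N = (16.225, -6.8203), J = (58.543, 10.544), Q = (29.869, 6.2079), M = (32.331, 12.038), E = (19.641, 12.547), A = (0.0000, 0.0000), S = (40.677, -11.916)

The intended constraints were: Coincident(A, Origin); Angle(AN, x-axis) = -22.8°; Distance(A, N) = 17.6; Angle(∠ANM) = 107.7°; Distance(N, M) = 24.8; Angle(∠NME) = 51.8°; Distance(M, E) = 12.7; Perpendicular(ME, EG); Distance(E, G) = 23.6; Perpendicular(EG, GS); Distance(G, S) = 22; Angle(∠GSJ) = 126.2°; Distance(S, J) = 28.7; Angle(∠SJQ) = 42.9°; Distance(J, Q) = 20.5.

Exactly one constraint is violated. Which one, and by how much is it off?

Distance(J, Q) = 20.5 — off by 8.50.

A = (0.00, 0.00) ✓; AN at -22.80° ✓; |AN| = 17.60 ✓; ∠ANM = 107.7° ✓; |NM| = 24.80 ✓; ∠NME = 51.80° ✓; |ME| = 12.70 ✓; ∠(ME, EG) = 90.00° ✓; |EG| = 23.60 ✓; ∠(EG, GS) = 90.00° ✓; |GS| = 22.00 ✓; ∠GSJ = 126.2° ✓; |SJ| = 28.70 ✓; ∠SJQ = 42.90° ✓; |JQ| = 29.00 ✗.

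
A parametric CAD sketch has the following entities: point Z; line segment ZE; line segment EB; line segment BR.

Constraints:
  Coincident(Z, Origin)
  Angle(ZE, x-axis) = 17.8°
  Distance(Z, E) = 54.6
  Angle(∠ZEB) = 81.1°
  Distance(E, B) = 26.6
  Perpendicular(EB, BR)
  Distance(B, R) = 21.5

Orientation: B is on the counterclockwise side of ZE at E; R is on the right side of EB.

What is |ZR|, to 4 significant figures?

77.60

Z is at the origin; ZE runs at 17.8° with length 54.6, so E = 54.6·(cos 17.8°, sin 17.8°) = (51.99, 16.69). ∠ZEB = 81.1°, so EB runs at 17.8° + (180° − 81.1°) = 116.7° from the x-axis; with |EB| = 26.6, B = E + 26.6·(cos 116.7°, sin 116.7°) = (40.03, 40.45). The perpendicularity gives BR at right angles to EB; with |BR| = 21.5 on the right of EB, R = B + 21.5·(0.8934, 0.4493) = (59.24, 50.12). Then |ZR| = |R − Z| = 77.60.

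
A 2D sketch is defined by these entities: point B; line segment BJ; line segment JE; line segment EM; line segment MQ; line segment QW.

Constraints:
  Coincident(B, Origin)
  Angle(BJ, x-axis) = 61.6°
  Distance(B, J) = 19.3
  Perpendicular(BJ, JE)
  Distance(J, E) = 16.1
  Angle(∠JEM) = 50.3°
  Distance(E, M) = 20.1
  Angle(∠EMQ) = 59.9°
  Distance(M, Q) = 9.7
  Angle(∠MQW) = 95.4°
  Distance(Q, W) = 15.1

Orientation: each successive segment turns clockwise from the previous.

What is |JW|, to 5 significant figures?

13.530

B is at the origin; BJ runs at 61.6° with length 19.3, so J = (9.1795, 16.977). BJ is perpendicular to JE, so JE runs at -28.400°; with |JE| = 16.1, E = (23.342, 9.3197). ∠JEM = 50.3° gives EM at -158.10° from the x-axis; with |EM| = 20.1, M = (4.6924, 1.8226). ∠EMQ = 59.9° gives MQ at 81.800° from the x-axis; with |MQ| = 9.7, Q = (6.0759, 11.423). ∠MQW = 95.4° gives QW at -2.8000° from the x-axis; with |QW| = 15.1, W = (21.158, 10.686). Then |JW| = |W − J| = 13.530.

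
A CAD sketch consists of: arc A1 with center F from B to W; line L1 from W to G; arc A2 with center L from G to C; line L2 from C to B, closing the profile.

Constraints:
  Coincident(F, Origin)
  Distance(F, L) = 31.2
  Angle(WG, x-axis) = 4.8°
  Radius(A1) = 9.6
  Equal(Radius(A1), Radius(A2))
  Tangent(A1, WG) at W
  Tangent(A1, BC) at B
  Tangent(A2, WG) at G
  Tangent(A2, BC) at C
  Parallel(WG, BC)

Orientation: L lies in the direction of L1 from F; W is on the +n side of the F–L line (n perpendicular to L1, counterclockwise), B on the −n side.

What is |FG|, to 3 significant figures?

32.6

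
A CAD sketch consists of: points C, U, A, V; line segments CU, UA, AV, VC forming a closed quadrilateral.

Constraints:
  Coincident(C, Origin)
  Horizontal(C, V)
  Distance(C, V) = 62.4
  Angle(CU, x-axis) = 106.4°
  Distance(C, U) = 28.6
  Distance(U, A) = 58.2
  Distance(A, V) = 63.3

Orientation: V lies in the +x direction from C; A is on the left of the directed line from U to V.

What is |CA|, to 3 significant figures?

71.9

Checks: CU at 106.4° ✓; |UA| = 58.20 ✓; |AV| = 63.30 ✓.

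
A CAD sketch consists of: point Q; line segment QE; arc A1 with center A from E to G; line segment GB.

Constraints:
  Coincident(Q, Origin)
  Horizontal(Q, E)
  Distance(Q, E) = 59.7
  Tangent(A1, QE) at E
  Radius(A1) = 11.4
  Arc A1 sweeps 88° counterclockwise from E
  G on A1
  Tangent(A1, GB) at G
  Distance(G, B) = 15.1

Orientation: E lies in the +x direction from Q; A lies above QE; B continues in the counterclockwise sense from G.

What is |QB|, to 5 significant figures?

76.225

On A1, E sits at bearing -90° from A; an 88° counterclockwise sweep puts G at bearing -2°, so G = A + 11.4·(cos -2°, sin -2°) = (71.093, 11.002). The tangent condition forces AG to be normal to GB, so GB runs along (−sin -2°, cos -2°); with |GB| = 15.1, B = (71.620, 26.093). Then |QB| = |B − Q| = 76.225.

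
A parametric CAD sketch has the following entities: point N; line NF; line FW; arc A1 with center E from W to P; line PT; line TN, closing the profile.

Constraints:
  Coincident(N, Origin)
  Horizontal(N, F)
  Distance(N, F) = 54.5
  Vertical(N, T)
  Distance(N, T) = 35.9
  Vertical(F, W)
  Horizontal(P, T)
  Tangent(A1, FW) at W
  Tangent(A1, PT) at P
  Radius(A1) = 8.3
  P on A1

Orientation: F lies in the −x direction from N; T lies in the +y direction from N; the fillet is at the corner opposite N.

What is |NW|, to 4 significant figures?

61.09

N is at the origin; NF is horizontal with |NF| = 54.5 and F on the −x side, so F = (-54.50, 0.000). NT is vertical with |NT| = 35.9 and T on the +y side, so T = (0.000, 35.90). The virtual corner opposite N is at (-54.50, 35.90). Since A1 is tangent to FW there, EW ⟂ FW and the tangent condition forces EP to be normal to PT, with radius 8.3, so the center E sits 8.3 in from both sides at E = (-46.20, 27.60). That places the tangent points at W = (-54.50, 27.60) on FW and P = (-46.20, 35.90) on PT. Then |NW| = |W − N| = 61.09.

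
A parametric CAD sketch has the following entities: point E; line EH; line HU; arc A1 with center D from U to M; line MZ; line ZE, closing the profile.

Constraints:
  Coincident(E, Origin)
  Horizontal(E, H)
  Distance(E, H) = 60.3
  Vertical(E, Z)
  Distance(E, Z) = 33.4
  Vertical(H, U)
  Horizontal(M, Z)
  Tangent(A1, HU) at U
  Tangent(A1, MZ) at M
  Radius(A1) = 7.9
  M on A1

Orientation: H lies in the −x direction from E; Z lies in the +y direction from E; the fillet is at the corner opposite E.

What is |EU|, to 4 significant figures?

65.47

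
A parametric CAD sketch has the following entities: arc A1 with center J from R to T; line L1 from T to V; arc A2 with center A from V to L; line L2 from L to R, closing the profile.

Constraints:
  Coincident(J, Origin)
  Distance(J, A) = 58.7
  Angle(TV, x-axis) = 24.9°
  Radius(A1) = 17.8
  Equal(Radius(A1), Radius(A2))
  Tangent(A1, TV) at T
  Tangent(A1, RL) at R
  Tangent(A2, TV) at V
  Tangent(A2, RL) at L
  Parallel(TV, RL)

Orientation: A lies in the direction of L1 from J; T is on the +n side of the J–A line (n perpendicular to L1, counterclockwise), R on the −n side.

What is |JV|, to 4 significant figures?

61.34

The slot axis is L1's direction at 24.9°, so u = (cos 24.9°, sin 24.9°) = (0.9070, 0.4210) and n = (−sin 24.9°, cos 24.9°) = (-0.4210, 0.9070). J is at the origin and A lies 58.7 along u from J, so A = 58.7·u = (53.24, 24.71). Tangency of A1 to both parallel lines with radius 17.8 puts T and R at J ± 17.8·n: T = (-7.494, 16.15), R = (7.494, -16.15). Equal radii place V and L the same way about A: V = A + 17.8·n = (45.75, 40.86), L = A − 17.8·n = (60.74, 8.569). Then |JV| = |V − J| = 61.34.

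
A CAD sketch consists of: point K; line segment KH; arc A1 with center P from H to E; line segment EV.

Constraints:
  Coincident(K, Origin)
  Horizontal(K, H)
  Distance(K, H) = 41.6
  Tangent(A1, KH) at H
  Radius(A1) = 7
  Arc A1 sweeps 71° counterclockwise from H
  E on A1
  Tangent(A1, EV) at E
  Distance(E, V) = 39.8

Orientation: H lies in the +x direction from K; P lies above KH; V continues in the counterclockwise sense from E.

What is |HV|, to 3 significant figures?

46.7

On A1, H sits at bearing -90° from P; a 71° counterclockwise sweep puts E at bearing -19°, so E = P + 7.0·(cos -19°, sin -19°) = (48.2, 4.72). The tangent condition forces PE to be normal to EV, so EV runs along (−sin -19°, cos -19°); with |EV| = 39.8, V = (61.2, 42.4). Then |HV| = |V − H| = 46.7.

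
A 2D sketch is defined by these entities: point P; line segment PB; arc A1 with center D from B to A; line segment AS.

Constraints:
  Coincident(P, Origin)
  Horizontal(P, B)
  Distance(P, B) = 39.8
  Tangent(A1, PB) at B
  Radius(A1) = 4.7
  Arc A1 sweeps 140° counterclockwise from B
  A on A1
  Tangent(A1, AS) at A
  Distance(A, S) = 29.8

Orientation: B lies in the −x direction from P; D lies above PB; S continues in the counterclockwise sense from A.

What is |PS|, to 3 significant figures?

65.6

P is at the origin; P and B share the same y with |PB| = 39.8 and B on the −x side, so B = (-39.8, 0.00). Tangency of A1 to PB means the radius DB is perpendicular to PB, so D = B + (0, 4.7) = (-39.8, 4.70). On A1, B sits at bearing -90° from D; a 140° counterclockwise sweep puts A at bearing 50°, so A = D + 4.7·(cos 50°, sin 50°) = (-36.8, 8.30). Tangency of A1 to AS means the radius DA is perpendicular to AS, so AS runs along (−sin 50°, cos 50°); with |AS| = 29.8, S = (-59.6, 27.5). Then |PS| = |S − P| = 65.6.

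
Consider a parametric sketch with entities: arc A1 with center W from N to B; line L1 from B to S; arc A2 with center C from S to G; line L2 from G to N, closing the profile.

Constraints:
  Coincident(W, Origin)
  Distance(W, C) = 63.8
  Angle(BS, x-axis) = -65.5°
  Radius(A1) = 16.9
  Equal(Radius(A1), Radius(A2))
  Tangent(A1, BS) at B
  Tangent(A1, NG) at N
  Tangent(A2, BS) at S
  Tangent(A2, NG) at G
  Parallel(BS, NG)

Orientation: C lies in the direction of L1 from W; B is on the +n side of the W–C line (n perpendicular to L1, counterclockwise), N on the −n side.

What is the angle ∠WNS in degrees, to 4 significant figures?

62.09°

Tangency of A1 to both parallel lines with radius 16.9 puts B and N at W ± 16.9·n: B = (15.38, 7.008), N = (-15.38, -7.008). Equal radii place S and G the same way about C: S = C + 16.9·n = (41.84, -51.05), G = C − 16.9·n = (11.08, -65.06). Then cos ∠WNS = NW·NS / (|NW||NS|), giving 62.09°.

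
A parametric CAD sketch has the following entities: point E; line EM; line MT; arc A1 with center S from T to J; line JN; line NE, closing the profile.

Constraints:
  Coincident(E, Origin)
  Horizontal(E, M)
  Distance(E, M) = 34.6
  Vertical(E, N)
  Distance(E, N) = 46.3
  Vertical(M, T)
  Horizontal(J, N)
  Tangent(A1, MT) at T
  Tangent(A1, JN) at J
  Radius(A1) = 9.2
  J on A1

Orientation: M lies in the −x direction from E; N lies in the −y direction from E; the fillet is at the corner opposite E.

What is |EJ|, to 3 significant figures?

52.8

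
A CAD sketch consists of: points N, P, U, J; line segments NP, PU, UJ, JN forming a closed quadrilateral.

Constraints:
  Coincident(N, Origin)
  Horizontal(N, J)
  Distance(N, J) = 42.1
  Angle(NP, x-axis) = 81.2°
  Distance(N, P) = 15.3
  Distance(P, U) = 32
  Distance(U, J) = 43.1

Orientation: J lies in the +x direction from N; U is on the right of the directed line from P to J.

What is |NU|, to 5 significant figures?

17.056

N is at the origin; N and J share the same y with |NJ| = 42.1 and J in +x, so J = (42.1, 0). NP runs at 81.2° with |NP| = 15.3, so P = (2.3407, 15.120). U is determined by |PU| = 32.0 and |UJ| = 43.1 together: it lies at the intersection of circle(P, 32.0) and circle(J, 43.1). With |PJ| = 42.537, the foot of the radical line on PJ is 11.470 from P and the perpendicular offset is √(32.0² − 11.470²) = 29.874. Taking the right-of-PJ solution: U = (2.4430, -16.880).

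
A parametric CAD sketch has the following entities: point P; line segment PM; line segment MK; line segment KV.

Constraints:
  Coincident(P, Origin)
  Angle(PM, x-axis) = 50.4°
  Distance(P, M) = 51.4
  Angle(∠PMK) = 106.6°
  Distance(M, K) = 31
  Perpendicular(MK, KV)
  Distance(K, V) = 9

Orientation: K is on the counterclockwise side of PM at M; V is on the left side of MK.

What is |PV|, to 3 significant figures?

60.9

∠PMK = 106.6°, so MK runs at 50.4° + (180° − 106.6°) = 124° from the x-axis; with |MK| = 31.0, K = M + 31.0·(cos 124°, sin 124°) = (15.5, 65.4). MK is perpendicular to KV; with |KV| = 9.0 on the left of MK, V = K + 9.0·(-0.831, -0.556) = (8.04, 60.4). Then |PV| = |V − P| = 60.9.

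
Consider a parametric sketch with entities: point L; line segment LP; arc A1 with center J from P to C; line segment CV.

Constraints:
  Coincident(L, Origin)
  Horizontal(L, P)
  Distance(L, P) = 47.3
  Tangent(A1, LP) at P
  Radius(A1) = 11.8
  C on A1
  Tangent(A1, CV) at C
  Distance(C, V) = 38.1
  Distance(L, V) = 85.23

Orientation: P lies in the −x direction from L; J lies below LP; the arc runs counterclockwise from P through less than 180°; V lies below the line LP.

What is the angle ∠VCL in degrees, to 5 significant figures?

123.15°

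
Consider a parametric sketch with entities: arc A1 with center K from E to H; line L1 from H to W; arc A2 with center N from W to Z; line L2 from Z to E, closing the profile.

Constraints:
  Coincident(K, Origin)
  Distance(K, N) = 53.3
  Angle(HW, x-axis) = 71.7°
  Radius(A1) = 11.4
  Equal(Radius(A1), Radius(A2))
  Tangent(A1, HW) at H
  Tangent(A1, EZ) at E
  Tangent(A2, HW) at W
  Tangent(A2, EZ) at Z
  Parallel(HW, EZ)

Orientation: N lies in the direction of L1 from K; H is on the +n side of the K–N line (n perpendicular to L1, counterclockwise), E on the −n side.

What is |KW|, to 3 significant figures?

54.5

The slot axis is L1's direction at 71.7°, so u = (cos 71.7°, sin 71.7°) = (0.314, 0.949) and n = (−sin 71.7°, cos 71.7°) = (-0.949, 0.314). K is at the origin and N lies 53.3 along u from K, so N = 53.3·u = (16.7, 50.6). Tangency of A1 to both parallel lines with radius 11.4 puts H and E at K ± 11.4·n: H = (-10.8, 3.58), E = (10.8, -3.58). Equal radii place W and Z the same way about N: W = N + 11.4·n = (5.91, 54.2), Z = N − 11.4·n = (27.6, 47.0). Then |KW| = |W − K| = 54.5.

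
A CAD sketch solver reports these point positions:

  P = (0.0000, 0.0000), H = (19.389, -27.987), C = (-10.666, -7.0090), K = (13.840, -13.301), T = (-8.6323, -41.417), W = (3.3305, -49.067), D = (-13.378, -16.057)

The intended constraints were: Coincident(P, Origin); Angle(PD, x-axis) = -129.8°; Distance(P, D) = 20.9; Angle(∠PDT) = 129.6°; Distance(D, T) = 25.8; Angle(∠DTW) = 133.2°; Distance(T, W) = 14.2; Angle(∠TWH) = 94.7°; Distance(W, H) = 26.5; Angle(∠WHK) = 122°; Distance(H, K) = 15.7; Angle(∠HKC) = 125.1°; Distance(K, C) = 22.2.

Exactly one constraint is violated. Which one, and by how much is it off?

Distance(K, C) = 22.2 — off by 3.10.

P = (0.00, 0.00) ✓; PD at -129.8° ✓; |PD| = 20.90 ✓; ∠PDT = 129.6° ✓; |DT| = 25.80 ✓; ∠DTW = 133.2° ✓; |TW| = 14.20 ✓; ∠TWH = 94.70° ✓; |WH| = 26.50 ✓; ∠WHK = 122.0° ✓; |HK| = 15.70 ✓; ∠HKC = 125.1° ✓; |KC| = 25.30 ✗.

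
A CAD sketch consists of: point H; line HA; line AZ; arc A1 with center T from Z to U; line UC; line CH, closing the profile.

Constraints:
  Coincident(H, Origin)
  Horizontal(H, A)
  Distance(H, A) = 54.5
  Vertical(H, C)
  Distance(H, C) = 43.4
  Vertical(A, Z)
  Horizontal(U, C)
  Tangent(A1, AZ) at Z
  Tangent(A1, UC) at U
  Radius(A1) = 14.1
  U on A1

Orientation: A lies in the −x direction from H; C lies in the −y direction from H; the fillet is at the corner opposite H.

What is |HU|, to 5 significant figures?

59.294

The virtual corner opposite H is at (-54.500, -43.400). The tangent condition forces TZ to be normal to AZ and since A1 is tangent to UC there, TU ⟂ UC, with radius 14.1, so the center T sits 14.1 in from both sides at T = (-40.400, -29.300). That places the tangent points at Z = (-54.500, -29.300) on AZ and U = (-40.400, -43.400) on UC. Then |HU| = |U − H| = 59.294.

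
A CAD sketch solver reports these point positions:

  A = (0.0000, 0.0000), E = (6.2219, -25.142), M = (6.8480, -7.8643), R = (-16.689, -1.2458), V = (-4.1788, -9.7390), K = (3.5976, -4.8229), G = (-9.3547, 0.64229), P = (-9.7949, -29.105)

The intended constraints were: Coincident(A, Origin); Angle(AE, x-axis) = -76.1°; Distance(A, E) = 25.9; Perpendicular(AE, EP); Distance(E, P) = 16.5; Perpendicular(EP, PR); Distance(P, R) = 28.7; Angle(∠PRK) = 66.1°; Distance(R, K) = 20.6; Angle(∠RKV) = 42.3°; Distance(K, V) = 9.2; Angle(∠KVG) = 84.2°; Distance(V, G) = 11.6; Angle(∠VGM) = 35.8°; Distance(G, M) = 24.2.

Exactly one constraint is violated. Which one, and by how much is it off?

Distance(G, M) = 24.2 — off by 5.90.

A = (0.00, 0.00) ✓; AE at -76.10° ✓; |AE| = 25.90 ✓; ∠(AE, EP) = 90.00° ✓; |EP| = 16.50 ✓; ∠(EP, PR) = 90.00° ✓; |PR| = 28.70 ✓; ∠PRK = 66.10° ✓; |RK| = 20.60 ✓; ∠RKV = 42.30° ✓; |KV| = 9.200 ✓; ∠KVG = 84.20° ✓; |VG| = 11.60 ✓; ∠VGM = 35.80° ✓; |GM| = 18.30 ✗.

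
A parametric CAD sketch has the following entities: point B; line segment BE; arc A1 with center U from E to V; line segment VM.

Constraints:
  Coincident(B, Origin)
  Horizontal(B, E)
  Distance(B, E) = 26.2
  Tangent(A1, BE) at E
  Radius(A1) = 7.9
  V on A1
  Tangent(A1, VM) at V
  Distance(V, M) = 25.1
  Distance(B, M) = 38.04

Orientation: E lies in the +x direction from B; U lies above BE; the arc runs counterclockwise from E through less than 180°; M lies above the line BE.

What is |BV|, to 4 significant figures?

34.99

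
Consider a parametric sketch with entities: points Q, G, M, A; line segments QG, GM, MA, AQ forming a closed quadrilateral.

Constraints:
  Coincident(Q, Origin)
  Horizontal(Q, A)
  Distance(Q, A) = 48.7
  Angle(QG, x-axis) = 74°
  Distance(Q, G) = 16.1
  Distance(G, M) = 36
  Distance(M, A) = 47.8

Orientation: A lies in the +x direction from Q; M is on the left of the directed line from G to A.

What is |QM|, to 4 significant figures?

51.11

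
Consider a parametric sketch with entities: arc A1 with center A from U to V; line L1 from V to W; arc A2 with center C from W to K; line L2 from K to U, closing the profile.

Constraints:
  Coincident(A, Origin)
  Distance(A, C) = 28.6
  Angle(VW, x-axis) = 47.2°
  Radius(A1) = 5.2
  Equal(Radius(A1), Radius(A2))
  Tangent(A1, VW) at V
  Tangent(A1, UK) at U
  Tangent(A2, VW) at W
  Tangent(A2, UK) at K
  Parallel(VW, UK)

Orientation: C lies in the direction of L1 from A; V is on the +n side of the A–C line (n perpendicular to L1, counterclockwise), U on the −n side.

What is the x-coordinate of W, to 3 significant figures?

15.6

The slot axis is L1's direction at 47.2°, so u = (cos 47.2°, sin 47.2°) = (0.679, 0.734) and n = (−sin 47.2°, cos 47.2°) = (-0.734, 0.679). A is at the origin and C lies 28.6 along u from A, so C = 28.6·u = (19.4, 21.0). Tangency of A1 to both parallel lines with radius 5.2 puts V and U at A ± 5.2·n: V = (-3.82, 3.53), U = (3.82, -3.53). Equal radii place W and K the same way about C: W = C + 5.2·n = (15.6, 24.5), K = C − 5.2·n = (23.2, 17.5). So W.x = 15.6.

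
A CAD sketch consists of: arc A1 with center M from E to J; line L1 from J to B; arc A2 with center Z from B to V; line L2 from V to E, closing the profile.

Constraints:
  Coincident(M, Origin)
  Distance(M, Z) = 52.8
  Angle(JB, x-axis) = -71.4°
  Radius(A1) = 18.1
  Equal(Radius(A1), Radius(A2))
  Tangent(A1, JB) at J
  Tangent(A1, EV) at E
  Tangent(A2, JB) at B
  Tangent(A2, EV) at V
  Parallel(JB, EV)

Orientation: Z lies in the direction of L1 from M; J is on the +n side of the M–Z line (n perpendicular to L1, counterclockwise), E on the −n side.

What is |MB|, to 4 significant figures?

55.82

Tangency of A1 to both parallel lines with radius 18.1 puts J and E at M ± 18.1·n: J = (17.15, 5.773), E = (-17.15, -5.773). Equal radii place B and V the same way about Z: B = Z + 18.1·n = (34.00, -44.27), V = Z − 18.1·n = (-0.3136, -55.82). Then |MB| = |B − M| = 55.82.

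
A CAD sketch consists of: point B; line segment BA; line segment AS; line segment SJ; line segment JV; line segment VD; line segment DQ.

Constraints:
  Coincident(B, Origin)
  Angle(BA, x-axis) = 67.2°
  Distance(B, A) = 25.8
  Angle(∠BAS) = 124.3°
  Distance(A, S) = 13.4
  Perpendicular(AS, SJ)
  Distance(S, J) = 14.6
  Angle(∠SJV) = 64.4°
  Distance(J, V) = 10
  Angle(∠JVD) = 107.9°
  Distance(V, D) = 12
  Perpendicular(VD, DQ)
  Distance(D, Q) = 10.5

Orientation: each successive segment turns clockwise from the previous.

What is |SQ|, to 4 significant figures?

3.002

B is at the origin; BA runs at 67.2° with length 25.8, so A = (9.998, 23.78). ∠BAS = 124.3° gives AS at 11.50° from the x-axis; with |AS| = 13.4, S = (23.13, 26.46). The perpendicularity gives SJ at right angles to AS, so SJ runs at -78.50°; with |SJ| = 14.6, J = (26.04, 12.15). ∠SJV = 64.4° gives JV at 165.9° from the x-axis; with |JV| = 10.0, V = (16.34, 14.58). ∠JVD = 107.9° gives VD at 93.80° from the x-axis; with |VD| = 12.0, D = (15.55, 26.56). VD ⟂ DQ, so DQ runs at 3.800°; with |DQ| = 10.5, Q = (26.02, 27.25). Then |SQ| = |Q − S| = 3.002.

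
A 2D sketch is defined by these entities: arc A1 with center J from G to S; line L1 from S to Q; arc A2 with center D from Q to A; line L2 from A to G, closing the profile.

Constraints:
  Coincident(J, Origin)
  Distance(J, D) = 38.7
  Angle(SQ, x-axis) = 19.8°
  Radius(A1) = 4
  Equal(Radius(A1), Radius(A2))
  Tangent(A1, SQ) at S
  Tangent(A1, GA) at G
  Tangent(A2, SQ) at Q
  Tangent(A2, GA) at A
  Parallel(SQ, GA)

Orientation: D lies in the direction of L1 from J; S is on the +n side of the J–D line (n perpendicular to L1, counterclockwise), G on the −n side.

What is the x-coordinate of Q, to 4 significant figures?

35.06

The slot axis is L1's direction at 19.8°, so u = (cos 19.8°, sin 19.8°) = (0.9409, 0.3387) and n = (−sin 19.8°, cos 19.8°) = (-0.3387, 0.9409). J is at the origin and D lies 38.7 along u from J, so D = 38.7·u = (36.41, 13.11). Tangency of A1 to both parallel lines with radius 4.0 puts S and G at J ± 4.0·n: S = (-1.355, 3.764), G = (1.355, -3.764). Equal radii place Q and A the same way about D: Q = D + 4.0·n = (35.06, 16.87), A = D − 4.0·n = (37.77, 9.346). So Q.x = 35.06.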